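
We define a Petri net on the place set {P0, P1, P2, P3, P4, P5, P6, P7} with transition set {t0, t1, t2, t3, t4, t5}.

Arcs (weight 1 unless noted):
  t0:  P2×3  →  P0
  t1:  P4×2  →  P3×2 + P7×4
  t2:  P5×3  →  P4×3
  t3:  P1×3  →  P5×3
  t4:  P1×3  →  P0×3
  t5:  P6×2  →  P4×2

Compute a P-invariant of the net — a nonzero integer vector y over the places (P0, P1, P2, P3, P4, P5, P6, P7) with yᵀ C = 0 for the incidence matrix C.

Incidence matrix C (rows=places, cols=transitions):
       t0   t1   t2   t3   t4   t5
   P0   1    0    0    0    3    0
   P1   0    0    0   -3   -3    0
   P2  -3    0    0    0    0    0
   P3   0    2    0    0    0    0
   P4   0   -2    3    0    0    2
   P5   0    0   -3    3    0    0
   P6   0    0    0    0    0   -2
   P7   0    4    0    0    0    0

Candidate y = [3, 3, 1, 3, 3, 3, 3, 0]; check y·C column-wise:
  col t0: 3·1 + 3·0 + 1·-3 + 3·0 + 3·0 + 3·0 + 3·0 = 0
  col t1: 3·0 + 3·0 + 1·0 + 3·2 + 3·-2 + 3·0 + 3·0 + 0·4 = 0
  col t2: 3·0 + 3·0 + 1·0 + 3·0 + 3·3 + 3·-3 + 3·0 = 0
  col t3: 3·0 + 3·-3 + 1·0 + 3·0 + 3·0 + 3·3 + 3·0 = 0
  col t4: 3·3 + 3·-3 + 1·0 + 3·0 + 3·0 + 3·0 + 3·0 = 0
  col t5: 3·0 + 3·0 + 1·0 + 3·0 + 3·2 + 3·0 + 3·-2 = 0

y = (P0:3, P1:3, P2:1, P3:3, P4:3, P5:3, P6:3, P7:0)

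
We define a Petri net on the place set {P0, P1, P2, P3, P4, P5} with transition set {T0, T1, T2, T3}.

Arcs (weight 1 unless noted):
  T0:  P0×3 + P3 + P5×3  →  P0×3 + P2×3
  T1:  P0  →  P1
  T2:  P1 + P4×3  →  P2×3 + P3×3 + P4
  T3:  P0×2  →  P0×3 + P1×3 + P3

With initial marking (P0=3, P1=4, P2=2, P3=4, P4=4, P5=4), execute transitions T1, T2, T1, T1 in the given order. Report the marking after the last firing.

(P0=0, P1=6, P2=5, P3=7, P4=2, P5=4)

step 1: fire T1:  (P0=3, P1=4, P2=2, P3=4, P4=4, P5=4) → (P0=2, P1=5, P2=2, P3=4, P4=4, P5=4)
step 2: fire T2:  (P0=2, P1=5, P2=2, P3=4, P4=4, P5=4) → (P0=2, P1=4, P2=5, P3=7, P4=2, P5=4)
step 3: fire T1:  (P0=2, P1=4, P2=5, P3=7, P4=2, P5=4) → (P0=1, P1=5, P2=5, P3=7, P4=2, P5=4)
step 4: fire T1:  (P0=1, P1=5, P2=5, P3=7, P4=2, P5=4) → (P0=0, P1=6, P2=5, P3=7, P4=2, P5=4)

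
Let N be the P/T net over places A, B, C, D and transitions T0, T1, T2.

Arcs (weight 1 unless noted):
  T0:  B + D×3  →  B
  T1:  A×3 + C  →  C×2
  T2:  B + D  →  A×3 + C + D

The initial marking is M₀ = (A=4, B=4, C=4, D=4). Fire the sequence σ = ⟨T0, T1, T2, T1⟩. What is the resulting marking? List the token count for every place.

(A=1, B=3, C=7, D=1)

step 1: fire T0:  (A=4, B=4, C=4, D=4) → (A=4, B=4, C=4, D=1)
step 2: fire T1:  (A=4, B=4, C=4, D=1) → (A=1, B=4, C=5, D=1)
step 3: fire T2:  (A=1, B=4, C=5, D=1) → (A=4, B=3, C=6, D=1)
step 4: fire T1:  (A=4, B=3, C=6, D=1) → (A=1, B=3, C=7, D=1)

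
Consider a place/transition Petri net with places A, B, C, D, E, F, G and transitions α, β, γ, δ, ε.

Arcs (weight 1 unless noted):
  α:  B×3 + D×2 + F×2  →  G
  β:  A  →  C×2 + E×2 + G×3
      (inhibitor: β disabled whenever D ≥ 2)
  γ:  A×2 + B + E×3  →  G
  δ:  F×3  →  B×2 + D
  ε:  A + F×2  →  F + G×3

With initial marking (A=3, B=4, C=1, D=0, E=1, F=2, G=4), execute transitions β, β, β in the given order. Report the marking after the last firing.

step 1: fire β:  (A=3, B=4, C=1, D=0, E=1, F=2, G=4) → (A=2, B=4, C=3, D=0, E=3, F=2, G=7)
step 2: fire β:  (A=2, B=4, C=3, D=0, E=3, F=2, G=7) → (A=1, B=4, C=5, D=0, E=5, F=2, G=10)
step 3: fire β:  (A=1, B=4, C=5, D=0, E=5, F=2, G=10) → (A=0, B=4, C=7, D=0, E=7, F=2, G=13)

(A=0, B=4, C=7, D=0, E=7, F=2, G=13)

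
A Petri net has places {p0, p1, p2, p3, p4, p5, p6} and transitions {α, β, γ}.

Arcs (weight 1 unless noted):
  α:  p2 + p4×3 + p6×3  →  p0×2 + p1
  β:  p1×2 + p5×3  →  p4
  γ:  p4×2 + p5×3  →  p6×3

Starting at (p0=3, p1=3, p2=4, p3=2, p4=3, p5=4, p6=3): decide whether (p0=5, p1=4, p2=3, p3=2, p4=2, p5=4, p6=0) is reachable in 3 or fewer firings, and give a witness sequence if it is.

NO — not reachable within 3 firings

depth 0: 1 marking
depth 1: 4 markings reached so far
depth 2: 5 markings reached so far
depth 3: 5 markings reached so far
(frontier empty at depth 3; search complete)
target is not among the 5 markings reachable within 3 steps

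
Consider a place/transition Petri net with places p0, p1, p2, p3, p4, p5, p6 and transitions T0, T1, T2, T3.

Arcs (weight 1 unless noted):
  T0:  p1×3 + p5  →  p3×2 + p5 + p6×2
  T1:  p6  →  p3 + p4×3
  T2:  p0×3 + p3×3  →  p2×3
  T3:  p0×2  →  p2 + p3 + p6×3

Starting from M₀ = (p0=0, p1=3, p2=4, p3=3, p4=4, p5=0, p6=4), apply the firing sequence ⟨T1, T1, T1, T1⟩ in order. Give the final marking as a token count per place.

(p0=0, p1=3, p2=4, p3=7, p4=16, p5=0, p6=0)

step 1: fire T1:  (p0=0, p1=3, p2=4, p3=3, p4=4, p5=0, p6=4) → (p0=0, p1=3, p2=4, p3=4, p4=7, p5=0, p6=3)
step 2: fire T1:  (p0=0, p1=3, p2=4, p3=4, p4=7, p5=0, p6=3) → (p0=0, p1=3, p2=4, p3=5, p4=10, p5=0, p6=2)
step 3: fire T1:  (p0=0, p1=3, p2=4, p3=5, p4=10, p5=0, p6=2) → (p0=0, p1=3, p2=4, p3=6, p4=13, p5=0, p6=1)
step 4: fire T1:  (p0=0, p1=3, p2=4, p3=6, p4=13, p5=0, p6=1) → (p0=0, p1=3, p2=4, p3=7, p4=16, p5=0, p6=0)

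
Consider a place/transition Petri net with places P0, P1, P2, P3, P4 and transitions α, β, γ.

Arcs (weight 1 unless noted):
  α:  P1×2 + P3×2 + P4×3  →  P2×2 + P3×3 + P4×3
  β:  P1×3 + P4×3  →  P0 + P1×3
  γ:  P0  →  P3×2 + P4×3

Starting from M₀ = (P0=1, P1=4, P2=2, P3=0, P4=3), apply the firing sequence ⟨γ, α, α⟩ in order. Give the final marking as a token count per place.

(P0=0, P1=0, P2=6, P3=4, P4=6)

step 1: fire γ:  (P0=1, P1=4, P2=2, P3=0, P4=3) → (P0=0, P1=4, P2=2, P3=2, P4=6)
step 2: fire α:  (P0=0, P1=4, P2=2, P3=2, P4=6) → (P0=0, P1=2, P2=4, P3=3, P4=6)
step 3: fire α:  (P0=0, P1=2, P2=4, P3=3, P4=6) → (P0=0, P1=0, P2=6, P3=4, P4=6)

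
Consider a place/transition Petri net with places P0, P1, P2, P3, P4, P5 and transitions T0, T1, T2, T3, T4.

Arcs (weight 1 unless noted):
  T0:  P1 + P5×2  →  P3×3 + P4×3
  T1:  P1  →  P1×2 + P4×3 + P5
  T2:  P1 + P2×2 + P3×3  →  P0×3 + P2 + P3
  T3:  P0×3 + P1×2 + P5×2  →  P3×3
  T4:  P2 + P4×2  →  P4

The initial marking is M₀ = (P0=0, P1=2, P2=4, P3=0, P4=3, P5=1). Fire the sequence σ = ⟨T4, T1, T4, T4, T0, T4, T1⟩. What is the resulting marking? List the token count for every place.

(P0=0, P1=3, P2=0, P3=3, P4=8, P5=1)

step 1: fire T4:  (P0=0, P1=2, P2=4, P3=0, P4=3, P5=1) → (P0=0, P1=2, P2=3, P3=0, P4=2, P5=1)
step 2: fire T1:  (P0=0, P1=2, P2=3, P3=0, P4=2, P5=1) → (P0=0, P1=3, P2=3, P3=0, P4=5, P5=2)
step 3: fire T4:  (P0=0, P1=3, P2=3, P3=0, P4=5, P5=2) → (P0=0, P1=3, P2=2, P3=0, P4=4, P5=2)
step 4: fire T4:  (P0=0, P1=3, P2=2, P3=0, P4=4, P5=2) → (P0=0, P1=3, P2=1, P3=0, P4=3, P5=2)
step 5: fire T0:  (P0=0, P1=3, P2=1, P3=0, P4=3, P5=2) → (P0=0, P1=2, P2=1, P3=3, P4=6, P5=0)
step 6: fire T4:  (P0=0, P1=2, P2=1, P3=3, P4=6, P5=0) → (P0=0, P1=2, P2=0, P3=3, P4=5, P5=0)
step 7: fire T1:  (P0=0, P1=2, P2=0, P3=3, P4=5, P5=0) → (P0=0, P1=3, P2=0, P3=3, P4=8, P5=1)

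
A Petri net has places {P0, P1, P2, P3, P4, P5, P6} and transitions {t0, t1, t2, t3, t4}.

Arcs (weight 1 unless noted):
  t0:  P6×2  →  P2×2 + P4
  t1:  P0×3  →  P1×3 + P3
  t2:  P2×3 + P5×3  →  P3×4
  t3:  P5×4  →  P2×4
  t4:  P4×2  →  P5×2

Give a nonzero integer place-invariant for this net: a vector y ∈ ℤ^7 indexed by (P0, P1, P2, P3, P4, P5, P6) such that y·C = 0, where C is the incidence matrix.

Incidence matrix C (rows=places, cols=transitions):
       t0   t1   t2   t3   t4
   P0   0   -3    0    0    0
   P1   0    3    0    0    0
   P2   2    0   -3    4    0
   P3   0    1    4    0    0
   P4   1    0    0    0   -2
   P5   0    0   -3   -4    2
   P6  -2    0    0    0    0

Candidate y = [1, 1, 0, 0, 0, 0, 0]; check y·C column-wise:
  col t0: 1·0 + 1·0 + 0·2 + 0·1 + 0·-2 = 0
  col t1: 1·-3 + 1·3 + 0·1 = 0
  col t2: 1·0 + 1·0 + 0·-3 + 0·4 + 0·-3 = 0
  col t3: 1·0 + 1·0 + 0·4 + 0·-4 = 0
  col t4: 1·0 + 1·0 + 0·-2 + 0·2 = 0

y = (P0:1, P1:1, P2:0, P3:0, P4:0, P5:0, P6:0)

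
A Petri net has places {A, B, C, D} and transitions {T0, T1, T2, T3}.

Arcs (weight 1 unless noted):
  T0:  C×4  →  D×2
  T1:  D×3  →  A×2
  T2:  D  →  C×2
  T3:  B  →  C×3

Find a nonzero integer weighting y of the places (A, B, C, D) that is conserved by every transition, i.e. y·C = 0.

y = (A:3, B:3, C:1, D:2)

Incidence matrix C (rows=places, cols=transitions):
       T0   T1   T2   T3
    A   0    2    0    0
    B   0    0    0   -1
    C  -4    0    2    3
    D   2   -3   -1    0

Candidate y = [3, 3, 1, 2]; check y·C column-wise:
  col T0: 3·0 + 3·0 + 1·-4 + 2·2 = 0
  col T1: 3·2 + 3·0 + 1·0 + 2·-3 = 0
  col T2: 3·0 + 3·0 + 1·2 + 2·-1 = 0
  col T3: 3·0 + 3·-1 + 1·3 + 2·0 = 0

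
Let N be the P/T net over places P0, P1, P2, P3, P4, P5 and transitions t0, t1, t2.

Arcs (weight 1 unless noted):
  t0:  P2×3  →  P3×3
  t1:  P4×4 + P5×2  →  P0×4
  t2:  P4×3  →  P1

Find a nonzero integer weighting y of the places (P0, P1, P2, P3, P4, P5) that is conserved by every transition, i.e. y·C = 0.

y = (P0:0, P1:0, P2:1, P3:1, P4:0, P5:0)

Incidence matrix C (rows=places, cols=transitions):
       t0   t1   t2
   P0   0    4    0
   P1   0    0    1
   P2  -3    0    0
   P3   3    0    0
   P4   0   -4   -3
   P5   0   -2    0

Candidate y = [0, 0, 1, 1, 0, 0]; check y·C column-wise:
  col t0: 1·-3 + 1·3 = 0
  col t1: 0·4 + 1·0 + 1·0 + 0·-4 + 0·-2 = 0
  col t2: 0·1 + 1·0 + 1·0 + 0·-3 = 0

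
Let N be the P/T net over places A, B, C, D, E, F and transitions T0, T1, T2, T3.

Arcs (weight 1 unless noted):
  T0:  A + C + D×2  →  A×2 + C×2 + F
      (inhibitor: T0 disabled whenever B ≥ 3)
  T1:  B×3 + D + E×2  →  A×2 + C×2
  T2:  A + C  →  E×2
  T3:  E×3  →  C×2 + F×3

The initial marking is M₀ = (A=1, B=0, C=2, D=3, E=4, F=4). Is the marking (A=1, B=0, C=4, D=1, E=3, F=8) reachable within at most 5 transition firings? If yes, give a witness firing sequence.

step 1: fire T0:  (A=1, B=0, C=2, D=3, E=4, F=4) → (A=2, B=0, C=3, D=1, E=4, F=5)
step 2: fire T2:  (A=2, B=0, C=3, D=1, E=4, F=5) → (A=1, B=0, C=2, D=1, E=6, F=5)
step 3: fire T3:  (A=1, B=0, C=2, D=1, E=6, F=5) → (A=1, B=0, C=4, D=1, E=3, F=8)

YES — reachable via ⟨T0, T2, T3⟩ (3 firings)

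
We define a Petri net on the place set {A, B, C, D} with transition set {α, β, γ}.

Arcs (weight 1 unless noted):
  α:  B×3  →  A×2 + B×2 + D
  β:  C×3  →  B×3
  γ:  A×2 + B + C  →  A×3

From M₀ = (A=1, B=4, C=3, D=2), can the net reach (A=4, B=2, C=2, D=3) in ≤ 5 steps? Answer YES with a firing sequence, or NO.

YES — reachable via ⟨α, γ⟩ (2 firings)

step 1: fire α:  (A=1, B=4, C=3, D=2) → (A=3, B=3, C=3, D=3)
step 2: fire γ:  (A=3, B=3, C=3, D=3) → (A=4, B=2, C=2, D=3)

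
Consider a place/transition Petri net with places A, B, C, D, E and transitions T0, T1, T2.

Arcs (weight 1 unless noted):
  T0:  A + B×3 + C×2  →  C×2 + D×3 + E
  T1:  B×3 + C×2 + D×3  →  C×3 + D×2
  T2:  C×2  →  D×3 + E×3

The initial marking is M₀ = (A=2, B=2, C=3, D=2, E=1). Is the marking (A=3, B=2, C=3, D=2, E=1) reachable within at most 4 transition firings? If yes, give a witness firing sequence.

NO — not reachable within 4 firings

depth 0: 1 marking
depth 1: 2 markings reached so far
depth 2: 2 markings reached so far
(frontier empty at depth 2; search complete)
target is not among the 2 markings reachable within 4 steps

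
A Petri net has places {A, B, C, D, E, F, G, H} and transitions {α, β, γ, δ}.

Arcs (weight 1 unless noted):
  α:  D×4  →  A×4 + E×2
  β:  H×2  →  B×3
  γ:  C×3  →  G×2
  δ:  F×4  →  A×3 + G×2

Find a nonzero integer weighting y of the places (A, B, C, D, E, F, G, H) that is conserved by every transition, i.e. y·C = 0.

y = (A:0, B:0, C:0, D:1, E:2, F:0, G:0, H:0)

Incidence matrix C (rows=places, cols=transitions):
        α    β    γ    δ
    A   4    0    0    3
    B   0    3    0    0
    C   0    0   -3    0
    D  -4    0    0    0
    E   2    0    0    0
    F   0    0    0   -4
    G   0    0    2    2
    H   0   -2    0    0

Candidate y = [0, 0, 0, 1, 2, 0, 0, 0]; check y·C column-wise:
  col α: 0·4 + 1·-4 + 2·2 = 0
  col β: 0·3 + 1·0 + 2·0 + 0·-2 = 0
  col γ: 0·-3 + 1·0 + 2·0 + 0·2 = 0
  col δ: 0·3 + 1·0 + 2·0 + 0·-4 + 0·2 = 0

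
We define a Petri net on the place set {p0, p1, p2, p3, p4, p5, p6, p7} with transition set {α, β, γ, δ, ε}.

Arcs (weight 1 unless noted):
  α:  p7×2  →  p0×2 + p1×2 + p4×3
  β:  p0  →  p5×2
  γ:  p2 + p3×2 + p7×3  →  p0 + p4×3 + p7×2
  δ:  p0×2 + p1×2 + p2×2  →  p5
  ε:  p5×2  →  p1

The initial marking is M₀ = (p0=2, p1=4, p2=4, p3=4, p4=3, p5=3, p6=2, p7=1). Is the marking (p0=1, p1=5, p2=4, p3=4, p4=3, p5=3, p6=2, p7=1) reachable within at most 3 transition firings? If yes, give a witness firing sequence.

YES — reachable via ⟨β, ε⟩ (2 firings)

step 1: fire β:  (p0=2, p1=4, p2=4, p3=4, p4=3, p5=3, p6=2, p7=1) → (p0=1, p1=4, p2=4, p3=4, p4=3, p5=5, p6=2, p7=1)
step 2: fire ε:  (p0=1, p1=4, p2=4, p3=4, p4=3, p5=5, p6=2, p7=1) → (p0=1, p1=5, p2=4, p3=4, p4=3, p5=3, p6=2, p7=1)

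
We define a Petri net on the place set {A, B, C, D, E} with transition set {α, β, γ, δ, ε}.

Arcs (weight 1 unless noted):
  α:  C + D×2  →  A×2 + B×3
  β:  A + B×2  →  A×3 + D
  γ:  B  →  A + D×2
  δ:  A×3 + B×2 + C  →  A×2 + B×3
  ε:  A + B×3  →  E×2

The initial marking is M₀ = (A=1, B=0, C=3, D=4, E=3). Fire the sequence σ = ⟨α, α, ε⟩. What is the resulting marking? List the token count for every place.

(A=4, B=3, C=1, D=0, E=5)

step 1: fire α:  (A=1, B=0, C=3, D=4, E=3) → (A=3, B=3, C=2, D=2, E=3)
step 2: fire α:  (A=3, B=3, C=2, D=2, E=3) → (A=5, B=6, C=1, D=0, E=3)
step 3: fire ε:  (A=5, B=6, C=1, D=0, E=3) → (A=4, B=3, C=1, D=0, E=5)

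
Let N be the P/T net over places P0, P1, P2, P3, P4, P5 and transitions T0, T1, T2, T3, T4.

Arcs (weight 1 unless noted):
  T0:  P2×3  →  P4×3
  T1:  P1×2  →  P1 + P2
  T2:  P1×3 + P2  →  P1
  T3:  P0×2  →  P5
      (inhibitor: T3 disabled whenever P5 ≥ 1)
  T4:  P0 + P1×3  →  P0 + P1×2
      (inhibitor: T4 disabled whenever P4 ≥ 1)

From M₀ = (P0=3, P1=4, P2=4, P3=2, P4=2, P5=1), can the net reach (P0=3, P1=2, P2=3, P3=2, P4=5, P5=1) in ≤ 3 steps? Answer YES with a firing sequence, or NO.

YES — reachable via ⟨T0, T1, T1⟩ (3 firings)

step 1: fire T0:  (P0=3, P1=4, P2=4, P3=2, P4=2, P5=1) → (P0=3, P1=4, P2=1, P3=2, P4=5, P5=1)
step 2: fire T1:  (P0=3, P1=4, P2=1, P3=2, P4=5, P5=1) → (P0=3, P1=3, P2=2, P3=2, P4=5, P5=1)
step 3: fire T1:  (P0=3, P1=3, P2=2, P3=2, P4=5, P5=1) → (P0=3, P1=2, P2=3, P3=2, P4=5, P5=1)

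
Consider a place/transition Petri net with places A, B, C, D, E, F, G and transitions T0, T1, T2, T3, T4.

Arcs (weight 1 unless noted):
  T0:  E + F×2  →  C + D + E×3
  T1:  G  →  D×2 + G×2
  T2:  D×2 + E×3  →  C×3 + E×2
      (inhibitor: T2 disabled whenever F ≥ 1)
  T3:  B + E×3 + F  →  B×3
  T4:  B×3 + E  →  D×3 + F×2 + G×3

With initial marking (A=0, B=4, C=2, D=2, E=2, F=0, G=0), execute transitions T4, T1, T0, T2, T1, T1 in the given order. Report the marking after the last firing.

step 1: fire T4:  (A=0, B=4, C=2, D=2, E=2, F=0, G=0) → (A=0, B=1, C=2, D=5, E=1, F=2, G=3)
step 2: fire T1:  (A=0, B=1, C=2, D=5, E=1, F=2, G=3) → (A=0, B=1, C=2, D=7, E=1, F=2, G=4)
step 3: fire T0:  (A=0, B=1, C=2, D=7, E=1, F=2, G=4) → (A=0, B=1, C=3, D=8, E=3, F=0, G=4)
step 4: fire T2:  (A=0, B=1, C=3, D=8, E=3, F=0, G=4) → (A=0, B=1, C=6, D=6, E=2, F=0, G=4)
step 5: fire T1:  (A=0, B=1, C=6, D=6, E=2, F=0, G=4) → (A=0, B=1, C=6, D=8, E=2, F=0, G=5)
step 6: fire T1:  (A=0, B=1, C=6, D=8, E=2, F=0, G=5) → (A=0, B=1, C=6, D=10, E=2, F=0, G=6)

(A=0, B=1, C=6, D=10, E=2, F=0, G=6)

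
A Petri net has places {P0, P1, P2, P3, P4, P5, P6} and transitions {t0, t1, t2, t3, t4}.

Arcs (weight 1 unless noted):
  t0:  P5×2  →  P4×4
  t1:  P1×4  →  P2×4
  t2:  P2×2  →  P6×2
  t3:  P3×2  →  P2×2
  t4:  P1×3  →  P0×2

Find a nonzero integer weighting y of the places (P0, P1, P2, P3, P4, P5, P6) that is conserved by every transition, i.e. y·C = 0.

Incidence matrix C (rows=places, cols=transitions):
       t0   t1   t2   t3   t4
   P0   0    0    0    0    2
   P1   0   -4    0    0   -3
   P2   0    4   -2    2    0
   P3   0    0    0   -2    0
   P4   4    0    0    0    0
   P5  -2    0    0    0    0
   P6   0    0    2    0    0

Candidate y = [0, 0, 0, 0, 1, 2, 0]; check y·C column-wise:
  col t0: 1·4 + 2·-2 = 0
  col t1: 0·-4 + 0·4 + 1·0 + 2·0 = 0
  col t2: 0·-2 + 1·0 + 2·0 + 0·2 = 0
  col t3: 0·2 + 0·-2 + 1·0 + 2·0 = 0
  col t4: 0·2 + 0·-3 + 1·0 + 2·0 = 0

y = (P0:0, P1:0, P2:0, P3:0, P4:1, P5:2, P6:0)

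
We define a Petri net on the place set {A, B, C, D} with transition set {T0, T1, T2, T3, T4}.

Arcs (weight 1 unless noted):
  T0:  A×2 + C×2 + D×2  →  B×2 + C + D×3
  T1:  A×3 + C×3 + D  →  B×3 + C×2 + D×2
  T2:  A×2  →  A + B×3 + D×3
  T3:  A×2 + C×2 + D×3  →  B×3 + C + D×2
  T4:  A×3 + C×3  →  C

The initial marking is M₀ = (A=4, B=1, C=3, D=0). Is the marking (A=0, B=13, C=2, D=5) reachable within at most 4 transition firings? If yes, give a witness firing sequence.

depth 0: 1 marking
depth 1: 3 markings reached so far
depth 2: 8 markings reached so far
depth 3: 11 markings reached so far
depth 4: 11 markings reached so far
(frontier empty at depth 4; search complete)
target is not among the 11 markings reachable within 4 steps

NO — not reachable within 4 firings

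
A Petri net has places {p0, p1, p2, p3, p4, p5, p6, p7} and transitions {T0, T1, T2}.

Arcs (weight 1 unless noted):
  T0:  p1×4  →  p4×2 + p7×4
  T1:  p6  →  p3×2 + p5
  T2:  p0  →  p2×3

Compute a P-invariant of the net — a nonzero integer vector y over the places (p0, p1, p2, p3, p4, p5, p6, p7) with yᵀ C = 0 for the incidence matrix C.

y = (p0:3, p1:0, p2:1, p3:0, p4:0, p5:0, p6:0, p7:0)

Incidence matrix C (rows=places, cols=transitions):
       T0   T1   T2
   p0   0    0   -1
   p1  -4    0    0
   p2   0    0    3
   p3   0    2    0
   p4   2    0    0
   p5   0    1    0
   p6   0   -1    0
   p7   4    0    0

Candidate y = [3, 0, 1, 0, 0, 0, 0, 0]; check y·C column-wise:
  col T0: 3·0 + 0·-4 + 1·0 + 0·2 + 0·4 = 0
  col T1: 3·0 + 1·0 + 0·2 + 0·1 + 0·-1 = 0
  col T2: 3·-1 + 1·3 = 0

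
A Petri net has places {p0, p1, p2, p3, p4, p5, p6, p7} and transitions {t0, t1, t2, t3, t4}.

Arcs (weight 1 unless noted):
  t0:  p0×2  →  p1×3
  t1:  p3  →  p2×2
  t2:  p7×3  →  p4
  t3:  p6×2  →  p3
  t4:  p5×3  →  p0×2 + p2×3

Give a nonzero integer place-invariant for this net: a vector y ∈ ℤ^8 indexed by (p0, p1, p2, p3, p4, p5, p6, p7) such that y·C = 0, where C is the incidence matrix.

Incidence matrix C (rows=places, cols=transitions):
       t0   t1   t2   t3   t4
   p0  -2    0    0    0    2
   p1   3    0    0    0    0
   p2   0    2    0    0    3
   p3   0   -1    0    1    0
   p4   0    0    1    0    0
   p5   0    0    0    0   -3
   p6   0    0    0   -2    0
   p7   0    0   -3    0    0

Candidate y = [3, 2, 0, 0, 0, 2, 0, 0]; check y·C column-wise:
  col t0: 3·-2 + 2·3 + 2·0 = 0
  col t1: 3·0 + 2·0 + 0·2 + 0·-1 + 2·0 = 0
  col t2: 3·0 + 2·0 + 0·1 + 2·0 + 0·-3 = 0
  col t3: 3·0 + 2·0 + 0·1 + 2·0 + 0·-2 = 0
  col t4: 3·2 + 2·0 + 0·3 + 2·-3 = 0

y = (p0:3, p1:2, p2:0, p3:0, p4:0, p5:2, p6:0, p7:0)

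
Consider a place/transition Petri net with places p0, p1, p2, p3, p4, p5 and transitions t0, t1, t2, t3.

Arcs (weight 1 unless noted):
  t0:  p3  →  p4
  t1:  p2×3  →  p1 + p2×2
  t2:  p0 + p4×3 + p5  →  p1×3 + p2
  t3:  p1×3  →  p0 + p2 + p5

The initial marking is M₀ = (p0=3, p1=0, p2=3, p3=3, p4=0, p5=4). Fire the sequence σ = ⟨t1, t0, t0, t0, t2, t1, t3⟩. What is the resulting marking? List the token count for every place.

(p0=3, p1=2, p2=3, p3=0, p4=0, p5=4)

step 1: fire t1:  (p0=3, p1=0, p2=3, p3=3, p4=0, p5=4) → (p0=3, p1=1, p2=2, p3=3, p4=0, p5=4)
step 2: fire t0:  (p0=3, p1=1, p2=2, p3=3, p4=0, p5=4) → (p0=3, p1=1, p2=2, p3=2, p4=1, p5=4)
step 3: fire t0:  (p0=3, p1=1, p2=2, p3=2, p4=1, p5=4) → (p0=3, p1=1, p2=2, p3=1, p4=2, p5=4)
step 4: fire t0:  (p0=3, p1=1, p2=2, p3=1, p4=2, p5=4) → (p0=3, p1=1, p2=2, p3=0, p4=3, p5=4)
step 5: fire t2:  (p0=3, p1=1, p2=2, p3=0, p4=3, p5=4) → (p0=2, p1=4, p2=3, p3=0, p4=0, p5=3)
step 6: fire t1:  (p0=2, p1=4, p2=3, p3=0, p4=0, p5=3) → (p0=2, p1=5, p2=2, p3=0, p4=0, p5=3)
step 7: fire t3:  (p0=2, p1=5, p2=2, p3=0, p4=0, p5=3) → (p0=3, p1=2, p2=3, p3=0, p4=0, p5=4)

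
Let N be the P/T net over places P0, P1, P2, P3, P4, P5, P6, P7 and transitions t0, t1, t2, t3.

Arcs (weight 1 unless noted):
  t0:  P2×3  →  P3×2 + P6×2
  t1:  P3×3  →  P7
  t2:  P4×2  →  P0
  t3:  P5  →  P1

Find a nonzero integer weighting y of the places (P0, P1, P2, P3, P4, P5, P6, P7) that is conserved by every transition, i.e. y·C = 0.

y = (P0:2, P1:0, P2:0, P3:0, P4:1, P5:0, P6:0, P7:0)

Incidence matrix C (rows=places, cols=transitions):
       t0   t1   t2   t3
   P0   0    0    1    0
   P1   0    0    0    1
   P2  -3    0    0    0
   P3   2   -3    0    0
   P4   0    0   -2    0
   P5   0    0    0   -1
   P6   2    0    0    0
   P7   0    1    0    0

Candidate y = [2, 0, 0, 0, 1, 0, 0, 0]; check y·C column-wise:
  col t0: 2·0 + 0·-3 + 0·2 + 1·0 + 0·2 = 0
  col t1: 2·0 + 0·-3 + 1·0 + 0·1 = 0
  col t2: 2·1 + 1·-2 = 0
  col t3: 2·0 + 0·1 + 1·0 + 0·-1 = 0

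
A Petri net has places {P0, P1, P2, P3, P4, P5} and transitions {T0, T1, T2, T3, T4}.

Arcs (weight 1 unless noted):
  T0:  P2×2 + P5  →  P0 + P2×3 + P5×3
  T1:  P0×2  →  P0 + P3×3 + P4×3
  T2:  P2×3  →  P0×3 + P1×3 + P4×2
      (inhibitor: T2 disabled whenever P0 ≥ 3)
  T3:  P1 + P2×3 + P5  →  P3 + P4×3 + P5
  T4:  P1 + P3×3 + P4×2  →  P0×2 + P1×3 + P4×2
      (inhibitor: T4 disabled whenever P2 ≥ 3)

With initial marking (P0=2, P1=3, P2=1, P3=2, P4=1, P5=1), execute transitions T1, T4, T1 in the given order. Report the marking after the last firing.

(P0=2, P1=5, P2=1, P3=5, P4=7, P5=1)

step 1: fire T1:  (P0=2, P1=3, P2=1, P3=2, P4=1, P5=1) → (P0=1, P1=3, P2=1, P3=5, P4=4, P5=1)
step 2: fire T4:  (P0=1, P1=3, P2=1, P3=5, P4=4, P5=1) → (P0=3, P1=5, P2=1, P3=2, P4=4, P5=1)
step 3: fire T1:  (P0=3, P1=5, P2=1, P3=2, P4=4, P5=1) → (P0=2, P1=5, P2=1, P3=5, P4=7, P5=1)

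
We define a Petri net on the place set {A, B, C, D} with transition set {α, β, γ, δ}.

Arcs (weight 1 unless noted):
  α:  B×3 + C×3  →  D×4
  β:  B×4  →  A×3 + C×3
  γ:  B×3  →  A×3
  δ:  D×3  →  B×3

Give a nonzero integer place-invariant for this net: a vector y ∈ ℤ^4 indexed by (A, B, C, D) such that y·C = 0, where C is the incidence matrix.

y = (A:3, B:3, C:1, D:3)

Incidence matrix C (rows=places, cols=transitions):
        α    β    γ    δ
    A   0    3    3    0
    B  -3   -4   -3    3
    C  -3    3    0    0
    D   4    0    0   -3

Candidate y = [3, 3, 1, 3]; check y·C column-wise:
  col α: 3·0 + 3·-3 + 1·-3 + 3·4 = 0
  col β: 3·3 + 3·-4 + 1·3 + 3·0 = 0
  col γ: 3·3 + 3·-3 + 1·0 + 3·0 = 0
  col δ: 3·0 + 3·3 + 1·0 + 3·-3 = 0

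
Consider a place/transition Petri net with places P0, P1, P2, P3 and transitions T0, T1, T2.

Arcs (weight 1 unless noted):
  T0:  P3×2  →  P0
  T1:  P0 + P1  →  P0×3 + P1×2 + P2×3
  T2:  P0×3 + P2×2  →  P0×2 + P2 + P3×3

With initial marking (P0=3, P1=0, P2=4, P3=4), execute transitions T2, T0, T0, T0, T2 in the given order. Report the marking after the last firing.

step 1: fire T2:  (P0=3, P1=0, P2=4, P3=4) → (P0=2, P1=0, P2=3, P3=7)
step 2: fire T0:  (P0=2, P1=0, P2=3, P3=7) → (P0=3, P1=0, P2=3, P3=5)
step 3: fire T0:  (P0=3, P1=0, P2=3, P3=5) → (P0=4, P1=0, P2=3, P3=3)
step 4: fire T0:  (P0=4, P1=0, P2=3, P3=3) → (P0=5, P1=0, P2=3, P3=1)
step 5: fire T2:  (P0=5, P1=0, P2=3, P3=1) → (P0=4, P1=0, P2=2, P3=4)

(P0=4, P1=0, P2=2, P3=4)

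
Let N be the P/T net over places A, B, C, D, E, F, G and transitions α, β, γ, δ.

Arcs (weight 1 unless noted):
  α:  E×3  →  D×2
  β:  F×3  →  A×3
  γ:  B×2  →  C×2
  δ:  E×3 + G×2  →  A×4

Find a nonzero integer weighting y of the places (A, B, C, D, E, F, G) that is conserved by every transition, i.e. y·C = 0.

y = (A:0, B:1, C:1, D:0, E:0, F:0, G:0)

Incidence matrix C (rows=places, cols=transitions):
        α    β    γ    δ
    A   0    3    0    4
    B   0    0   -2    0
    C   0    0    2    0
    D   2    0    0    0
    E  -3    0    0   -3
    F   0   -3    0    0
    G   0    0    0   -2

Candidate y = [0, 1, 1, 0, 0, 0, 0]; check y·C column-wise:
  col α: 1·0 + 1·0 + 0·2 + 0·-3 = 0
  col β: 0·3 + 1·0 + 1·0 + 0·-3 = 0
  col γ: 1·-2 + 1·2 = 0
  col δ: 0·4 + 1·0 + 1·0 + 0·-3 + 0·-2 = 0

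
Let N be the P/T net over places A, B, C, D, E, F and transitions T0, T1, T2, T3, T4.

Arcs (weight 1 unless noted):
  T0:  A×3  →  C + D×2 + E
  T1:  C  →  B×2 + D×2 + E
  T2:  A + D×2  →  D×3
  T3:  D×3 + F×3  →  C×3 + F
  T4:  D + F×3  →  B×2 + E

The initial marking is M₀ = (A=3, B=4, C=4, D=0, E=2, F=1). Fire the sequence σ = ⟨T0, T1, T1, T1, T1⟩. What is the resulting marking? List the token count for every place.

step 1: fire T0:  (A=3, B=4, C=4, D=0, E=2, F=1) → (A=0, B=4, C=5, D=2, E=3, F=1)
step 2: fire T1:  (A=0, B=4, C=5, D=2, E=3, F=1) → (A=0, B=6, C=4, D=4, E=4, F=1)
step 3: fire T1:  (A=0, B=6, C=4, D=4, E=4, F=1) → (A=0, B=8, C=3, D=6, E=5, F=1)
step 4: fire T1:  (A=0, B=8, C=3, D=6, E=5, F=1) → (A=0, B=10, C=2, D=8, E=6, F=1)
step 5: fire T1:  (A=0, B=10, C=2, D=8, E=6, F=1) → (A=0, B=12, C=1, D=10, E=7, F=1)

(A=0, B=12, C=1, D=10, E=7, F=1)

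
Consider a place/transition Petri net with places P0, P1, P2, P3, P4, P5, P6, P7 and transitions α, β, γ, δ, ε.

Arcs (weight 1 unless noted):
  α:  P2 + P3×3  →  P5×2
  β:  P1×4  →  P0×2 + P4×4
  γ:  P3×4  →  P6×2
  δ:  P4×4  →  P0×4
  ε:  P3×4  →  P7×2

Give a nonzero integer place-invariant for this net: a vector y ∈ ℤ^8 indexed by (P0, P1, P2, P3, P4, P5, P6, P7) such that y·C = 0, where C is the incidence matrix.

Incidence matrix C (rows=places, cols=transitions):
        α    β    γ    δ    ε
   P0   0    2    0    4    0
   P1   0   -4    0    0    0
   P2  -1    0    0    0    0
   P3  -3    0   -4    0   -4
   P4   0    4    0   -4    0
   P5   2    0    0    0    0
   P6   0    0    2    0    0
   P7   0    0    0    0    2

Candidate y = [2, 3, 0, 0, 2, 0, 0, 0]; check y·C column-wise:
  col α: 2·0 + 3·0 + 0·-1 + 0·-3 + 2·0 + 0·2 = 0
  col β: 2·2 + 3·-4 + 2·4 = 0
  col γ: 2·0 + 3·0 + 0·-4 + 2·0 + 0·2 = 0
  col δ: 2·4 + 3·0 + 2·-4 = 0
  col ε: 2·0 + 3·0 + 0·-4 + 2·0 + 0·2 = 0

y = (P0:2, P1:3, P2:0, P3:0, P4:2, P5:0, P6:0, P7:0)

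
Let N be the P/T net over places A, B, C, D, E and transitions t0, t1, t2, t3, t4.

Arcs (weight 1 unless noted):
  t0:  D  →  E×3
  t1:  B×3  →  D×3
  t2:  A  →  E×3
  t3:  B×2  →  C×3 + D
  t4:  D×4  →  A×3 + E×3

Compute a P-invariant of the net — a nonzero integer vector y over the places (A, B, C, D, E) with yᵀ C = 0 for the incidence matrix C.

y = (A:3, B:3, C:1, D:3, E:1)

Incidence matrix C (rows=places, cols=transitions):
       t0   t1   t2   t3   t4
    A   0    0   -1    0    3
    B   0   -3    0   -2    0
    C   0    0    0    3    0
    D  -1    3    0    1   -4
    E   3    0    3    0    3

Candidate y = [3, 3, 1, 3, 1]; check y·C column-wise:
  col t0: 3·0 + 3·0 + 1·0 + 3·-1 + 1·3 = 0
  col t1: 3·0 + 3·-3 + 1·0 + 3·3 + 1·0 = 0
  col t2: 3·-1 + 3·0 + 1·0 + 3·0 + 1·3 = 0
  col t3: 3·0 + 3·-2 + 1·3 + 3·1 + 1·0 = 0
  col t4: 3·3 + 3·0 + 1·0 + 3·-4 + 1·3 = 0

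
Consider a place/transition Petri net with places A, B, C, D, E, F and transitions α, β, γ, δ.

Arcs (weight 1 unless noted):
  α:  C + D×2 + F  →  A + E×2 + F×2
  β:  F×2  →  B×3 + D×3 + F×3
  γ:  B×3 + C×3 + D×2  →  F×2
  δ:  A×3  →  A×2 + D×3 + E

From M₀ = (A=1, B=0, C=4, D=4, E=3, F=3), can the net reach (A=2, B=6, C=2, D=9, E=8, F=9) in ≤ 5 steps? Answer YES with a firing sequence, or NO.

NO — not reachable within 5 firings

depth 0: 1 marking
depth 1: 3 markings reached so far
depth 2: 7 markings reached so far
depth 3: 13 markings reached so far
depth 4: 21 markings reached so far
depth 5: 30 markings reached so far
target is not among the 30 markings reachable within 5 steps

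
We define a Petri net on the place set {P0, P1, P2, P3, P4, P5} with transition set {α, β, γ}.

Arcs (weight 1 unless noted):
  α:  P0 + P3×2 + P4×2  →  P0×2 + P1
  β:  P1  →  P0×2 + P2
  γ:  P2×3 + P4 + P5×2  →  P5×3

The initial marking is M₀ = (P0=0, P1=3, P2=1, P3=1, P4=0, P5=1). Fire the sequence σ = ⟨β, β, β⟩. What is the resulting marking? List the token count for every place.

step 1: fire β:  (P0=0, P1=3, P2=1, P3=1, P4=0, P5=1) → (P0=2, P1=2, P2=2, P3=1, P4=0, P5=1)
step 2: fire β:  (P0=2, P1=2, P2=2, P3=1, P4=0, P5=1) → (P0=4, P1=1, P2=3, P3=1, P4=0, P5=1)
step 3: fire β:  (P0=4, P1=1, P2=3, P3=1, P4=0, P5=1) → (P0=6, P1=0, P2=4, P3=1, P4=0, P5=1)

(P0=6, P1=0, P2=4, P3=1, P4=0, P5=1)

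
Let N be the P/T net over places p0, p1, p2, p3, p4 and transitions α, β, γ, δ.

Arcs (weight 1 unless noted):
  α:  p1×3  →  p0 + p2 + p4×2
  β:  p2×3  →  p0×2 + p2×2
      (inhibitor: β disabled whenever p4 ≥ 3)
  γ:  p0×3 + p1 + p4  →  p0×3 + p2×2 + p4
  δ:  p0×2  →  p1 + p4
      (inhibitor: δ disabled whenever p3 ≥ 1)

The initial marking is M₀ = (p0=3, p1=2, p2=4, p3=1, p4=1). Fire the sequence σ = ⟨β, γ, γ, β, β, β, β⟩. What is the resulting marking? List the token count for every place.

(p0=13, p1=0, p2=3, p3=1, p4=1)

step 1: fire β:  (p0=3, p1=2, p2=4, p3=1, p4=1) → (p0=5, p1=2, p2=3, p3=1, p4=1)
step 2: fire γ:  (p0=5, p1=2, p2=3, p3=1, p4=1) → (p0=5, p1=1, p2=5, p3=1, p4=1)
step 3: fire γ:  (p0=5, p1=1, p2=5, p3=1, p4=1) → (p0=5, p1=0, p2=7, p3=1, p4=1)
step 4: fire β:  (p0=5, p1=0, p2=7, p3=1, p4=1) → (p0=7, p1=0, p2=6, p3=1, p4=1)
step 5: fire β:  (p0=7, p1=0, p2=6, p3=1, p4=1) → (p0=9, p1=0, p2=5, p3=1, p4=1)
step 6: fire β:  (p0=9, p1=0, p2=5, p3=1, p4=1) → (p0=11, p1=0, p2=4, p3=1, p4=1)
step 7: fire β:  (p0=11, p1=0, p2=4, p3=1, p4=1) → (p0=13, p1=0, p2=3, p3=1, p4=1)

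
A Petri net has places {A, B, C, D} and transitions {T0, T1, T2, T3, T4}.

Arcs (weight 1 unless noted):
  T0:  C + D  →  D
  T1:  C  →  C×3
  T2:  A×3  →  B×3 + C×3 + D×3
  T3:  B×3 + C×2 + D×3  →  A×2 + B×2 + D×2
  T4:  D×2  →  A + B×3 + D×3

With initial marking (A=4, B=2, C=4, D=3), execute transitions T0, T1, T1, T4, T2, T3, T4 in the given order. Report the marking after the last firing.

(A=5, B=10, C=8, D=7)

step 1: fire T0:  (A=4, B=2, C=4, D=3) → (A=4, B=2, C=3, D=3)
step 2: fire T1:  (A=4, B=2, C=3, D=3) → (A=4, B=2, C=5, D=3)
step 3: fire T1:  (A=4, B=2, C=5, D=3) → (A=4, B=2, C=7, D=3)
step 4: fire T4:  (A=4, B=2, C=7, D=3) → (A=5, B=5, C=7, D=4)
step 5: fire T2:  (A=5, B=5, C=7, D=4) → (A=2, B=8, C=10, D=7)
step 6: fire T3:  (A=2, B=8, C=10, D=7) → (A=4, B=7, C=8, D=6)
step 7: fire T4:  (A=4, B=7, C=8, D=6) → (A=5, B=10, C=8, D=7)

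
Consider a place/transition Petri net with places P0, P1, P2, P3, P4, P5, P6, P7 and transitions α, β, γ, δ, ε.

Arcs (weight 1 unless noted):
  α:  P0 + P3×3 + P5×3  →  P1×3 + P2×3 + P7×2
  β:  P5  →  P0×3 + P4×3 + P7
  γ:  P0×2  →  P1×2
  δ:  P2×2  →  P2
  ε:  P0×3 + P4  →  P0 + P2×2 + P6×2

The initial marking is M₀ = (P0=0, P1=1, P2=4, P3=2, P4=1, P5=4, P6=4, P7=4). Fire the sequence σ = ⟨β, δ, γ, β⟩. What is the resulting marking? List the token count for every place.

(P0=4, P1=3, P2=3, P3=2, P4=7, P5=2, P6=4, P7=6)

step 1: fire β:  (P0=0, P1=1, P2=4, P3=2, P4=1, P5=4, P6=4, P7=4) → (P0=3, P1=1, P2=4, P3=2, P4=4, P5=3, P6=4, P7=5)
step 2: fire δ:  (P0=3, P1=1, P2=4, P3=2, P4=4, P5=3, P6=4, P7=5) → (P0=3, P1=1, P2=3, P3=2, P4=4, P5=3, P6=4, P7=5)
step 3: fire γ:  (P0=3, P1=1, P2=3, P3=2, P4=4, P5=3, P6=4, P7=5) → (P0=1, P1=3, P2=3, P3=2, P4=4, P5=3, P6=4, P7=5)
step 4: fire β:  (P0=1, P1=3, P2=3, P3=2, P4=4, P5=3, P6=4, P7=5) → (P0=4, P1=3, P2=3, P3=2, P4=7, P5=2, P6=4, P7=6)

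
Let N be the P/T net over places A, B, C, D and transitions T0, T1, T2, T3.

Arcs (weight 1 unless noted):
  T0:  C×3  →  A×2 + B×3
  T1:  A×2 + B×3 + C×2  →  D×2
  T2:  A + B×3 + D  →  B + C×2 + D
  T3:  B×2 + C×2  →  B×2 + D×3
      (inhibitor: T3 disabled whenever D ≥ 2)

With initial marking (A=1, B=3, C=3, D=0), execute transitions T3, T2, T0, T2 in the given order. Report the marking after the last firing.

(A=1, B=2, C=2, D=3)

step 1: fire T3:  (A=1, B=3, C=3, D=0) → (A=1, B=3, C=1, D=3)
step 2: fire T2:  (A=1, B=3, C=1, D=3) → (A=0, B=1, C=3, D=3)
step 3: fire T0:  (A=0, B=1, C=3, D=3) → (A=2, B=4, C=0, D=3)
step 4: fire T2:  (A=2, B=4, C=0, D=3) → (A=1, B=2, C=2, D=3)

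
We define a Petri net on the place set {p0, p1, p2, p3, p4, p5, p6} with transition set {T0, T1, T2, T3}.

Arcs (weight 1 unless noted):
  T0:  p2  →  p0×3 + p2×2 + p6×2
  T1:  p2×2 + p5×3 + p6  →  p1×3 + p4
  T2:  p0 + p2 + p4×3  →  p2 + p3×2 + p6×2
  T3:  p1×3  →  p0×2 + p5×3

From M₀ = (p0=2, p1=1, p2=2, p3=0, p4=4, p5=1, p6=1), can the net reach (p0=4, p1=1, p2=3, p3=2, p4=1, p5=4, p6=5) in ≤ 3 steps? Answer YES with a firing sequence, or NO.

depth 0: 1 marking
depth 1: 3 markings reached so far
depth 2: 5 markings reached so far
depth 3: 7 markings reached so far
target is not among the 7 markings reachable within 3 steps

NO — not reachable within 3 firings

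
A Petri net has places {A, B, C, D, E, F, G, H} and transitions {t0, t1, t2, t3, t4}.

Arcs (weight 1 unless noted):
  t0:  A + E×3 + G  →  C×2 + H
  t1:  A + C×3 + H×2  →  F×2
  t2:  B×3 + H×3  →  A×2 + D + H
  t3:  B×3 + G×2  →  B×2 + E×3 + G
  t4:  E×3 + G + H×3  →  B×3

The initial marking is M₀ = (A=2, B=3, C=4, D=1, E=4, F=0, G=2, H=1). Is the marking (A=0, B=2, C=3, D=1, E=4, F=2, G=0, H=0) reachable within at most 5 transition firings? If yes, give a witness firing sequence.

YES — reachable via ⟨t3, t0, t1⟩ (3 firings)

step 1: fire t3:  (A=2, B=3, C=4, D=1, E=4, F=0, G=2, H=1) → (A=2, B=2, C=4, D=1, E=7, F=0, G=1, H=1)
step 2: fire t0:  (A=2, B=2, C=4, D=1, E=7, F=0, G=1, H=1) → (A=1, B=2, C=6, D=1, E=4, F=0, G=0, H=2)
step 3: fire t1:  (A=1, B=2, C=6, D=1, E=4, F=0, G=0, H=2) → (A=0, B=2, C=3, D=1, E=4, F=2, G=0, H=0)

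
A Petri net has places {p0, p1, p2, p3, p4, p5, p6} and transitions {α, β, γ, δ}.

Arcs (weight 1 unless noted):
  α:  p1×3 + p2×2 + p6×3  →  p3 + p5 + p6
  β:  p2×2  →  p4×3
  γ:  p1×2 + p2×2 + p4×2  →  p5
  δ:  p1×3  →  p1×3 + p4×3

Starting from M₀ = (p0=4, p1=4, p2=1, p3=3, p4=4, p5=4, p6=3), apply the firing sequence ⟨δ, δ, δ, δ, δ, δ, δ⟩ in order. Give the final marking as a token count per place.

(p0=4, p1=4, p2=1, p3=3, p4=25, p5=4, p6=3)

step 1: fire δ:  (p0=4, p1=4, p2=1, p3=3, p4=4, p5=4, p6=3) → (p0=4, p1=4, p2=1, p3=3, p4=7, p5=4, p6=3)
step 2: fire δ:  (p0=4, p1=4, p2=1, p3=3, p4=7, p5=4, p6=3) → (p0=4, p1=4, p2=1, p3=3, p4=10, p5=4, p6=3)
step 3: fire δ:  (p0=4, p1=4, p2=1, p3=3, p4=10, p5=4, p6=3) → (p0=4, p1=4, p2=1, p3=3, p4=13, p5=4, p6=3)
step 4: fire δ:  (p0=4, p1=4, p2=1, p3=3, p4=13, p5=4, p6=3) → (p0=4, p1=4, p2=1, p3=3, p4=16, p5=4, p6=3)
step 5: fire δ:  (p0=4, p1=4, p2=1, p3=3, p4=16, p5=4, p6=3) → (p0=4, p1=4, p2=1, p3=3, p4=19, p5=4, p6=3)
step 6: fire δ:  (p0=4, p1=4, p2=1, p3=3, p4=19, p5=4, p6=3) → (p0=4, p1=4, p2=1, p3=3, p4=22, p5=4, p6=3)
step 7: fire δ:  (p0=4, p1=4, p2=1, p3=3, p4=22, p5=4, p6=3) → (p0=4, p1=4, p2=1, p3=3, p4=25, p5=4, p6=3)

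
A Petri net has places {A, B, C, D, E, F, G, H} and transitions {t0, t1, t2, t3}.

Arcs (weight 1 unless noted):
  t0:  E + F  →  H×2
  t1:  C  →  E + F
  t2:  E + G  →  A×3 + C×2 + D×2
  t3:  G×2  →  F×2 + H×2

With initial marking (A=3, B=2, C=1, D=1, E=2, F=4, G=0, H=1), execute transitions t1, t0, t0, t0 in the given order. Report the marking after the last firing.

(A=3, B=2, C=0, D=1, E=0, F=2, G=0, H=7)

step 1: fire t1:  (A=3, B=2, C=1, D=1, E=2, F=4, G=0, H=1) → (A=3, B=2, C=0, D=1, E=3, F=5, G=0, H=1)
step 2: fire t0:  (A=3, B=2, C=0, D=1, E=3, F=5, G=0, H=1) → (A=3, B=2, C=0, D=1, E=2, F=4, G=0, H=3)
step 3: fire t0:  (A=3, B=2, C=0, D=1, E=2, F=4, G=0, H=3) → (A=3, B=2, C=0, D=1, E=1, F=3, G=0, H=5)
step 4: fire t0:  (A=3, B=2, C=0, D=1, E=1, F=3, G=0, H=5) → (A=3, B=2, C=0, D=1, E=0, F=2, G=0, H=7)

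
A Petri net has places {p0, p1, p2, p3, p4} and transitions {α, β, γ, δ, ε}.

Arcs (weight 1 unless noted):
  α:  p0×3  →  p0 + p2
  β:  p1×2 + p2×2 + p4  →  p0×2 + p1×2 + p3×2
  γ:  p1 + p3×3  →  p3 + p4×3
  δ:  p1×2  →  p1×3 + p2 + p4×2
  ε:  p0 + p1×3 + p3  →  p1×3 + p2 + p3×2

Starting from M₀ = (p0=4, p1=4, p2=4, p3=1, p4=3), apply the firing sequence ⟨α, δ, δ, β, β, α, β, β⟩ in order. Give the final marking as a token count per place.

(p0=8, p1=6, p2=0, p3=9, p4=3)

step 1: fire α:  (p0=4, p1=4, p2=4, p3=1, p4=3) → (p0=2, p1=4, p2=5, p3=1, p4=3)
step 2: fire δ:  (p0=2, p1=4, p2=5, p3=1, p4=3) → (p0=2, p1=5, p2=6, p3=1, p4=5)
step 3: fire δ:  (p0=2, p1=5, p2=6, p3=1, p4=5) → (p0=2, p1=6, p2=7, p3=1, p4=7)
step 4: fire β:  (p0=2, p1=6, p2=7, p3=1, p4=7) → (p0=4, p1=6, p2=5, p3=3, p4=6)
step 5: fire β:  (p0=4, p1=6, p2=5, p3=3, p4=6) → (p0=6, p1=6, p2=3, p3=5, p4=5)
step 6: fire α:  (p0=6, p1=6, p2=3, p3=5, p4=5) → (p0=4, p1=6, p2=4, p3=5, p4=5)
step 7: fire β:  (p0=4, p1=6, p2=4, p3=5, p4=5) → (p0=6, p1=6, p2=2, p3=7, p4=4)
step 8: fire β:  (p0=6, p1=6, p2=2, p3=7, p4=4) → (p0=8, p1=6, p2=0, p3=9, p4=3)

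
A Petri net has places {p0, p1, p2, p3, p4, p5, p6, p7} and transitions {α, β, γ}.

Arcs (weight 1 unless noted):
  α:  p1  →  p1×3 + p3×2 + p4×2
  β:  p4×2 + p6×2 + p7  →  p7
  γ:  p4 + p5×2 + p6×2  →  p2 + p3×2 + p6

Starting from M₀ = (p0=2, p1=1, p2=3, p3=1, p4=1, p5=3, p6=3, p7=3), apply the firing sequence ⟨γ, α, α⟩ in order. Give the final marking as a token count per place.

step 1: fire γ:  (p0=2, p1=1, p2=3, p3=1, p4=1, p5=3, p6=3, p7=3) → (p0=2, p1=1, p2=4, p3=3, p4=0, p5=1, p6=2, p7=3)
step 2: fire α:  (p0=2, p1=1, p2=4, p3=3, p4=0, p5=1, p6=2, p7=3) → (p0=2, p1=3, p2=4, p3=5, p4=2, p5=1, p6=2, p7=3)
step 3: fire α:  (p0=2, p1=3, p2=4, p3=5, p4=2, p5=1, p6=2, p7=3) → (p0=2, p1=5, p2=4, p3=7, p4=4, p5=1, p6=2, p7=3)

(p0=2, p1=5, p2=4, p3=7, p4=4, p5=1, p6=2, p7=3)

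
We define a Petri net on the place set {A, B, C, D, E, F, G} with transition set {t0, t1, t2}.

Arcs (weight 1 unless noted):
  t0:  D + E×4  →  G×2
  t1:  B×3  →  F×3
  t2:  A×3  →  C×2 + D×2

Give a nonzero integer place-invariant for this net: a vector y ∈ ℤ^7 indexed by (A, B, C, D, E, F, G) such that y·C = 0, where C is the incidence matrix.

y = (A:2, B:0, C:3, D:0, E:0, F:0, G:0)

Incidence matrix C (rows=places, cols=transitions):
       t0   t1   t2
    A   0    0   -3
    B   0   -3    0
    C   0    0    2
    D  -1    0    2
    E  -4    0    0
    F   0    3    0
    G   2    0    0

Candidate y = [2, 0, 3, 0, 0, 0, 0]; check y·C column-wise:
  col t0: 2·0 + 3·0 + 0·-1 + 0·-4 + 0·2 = 0
  col t1: 2·0 + 0·-3 + 3·0 + 0·3 = 0
  col t2: 2·-3 + 3·2 + 0·2 = 0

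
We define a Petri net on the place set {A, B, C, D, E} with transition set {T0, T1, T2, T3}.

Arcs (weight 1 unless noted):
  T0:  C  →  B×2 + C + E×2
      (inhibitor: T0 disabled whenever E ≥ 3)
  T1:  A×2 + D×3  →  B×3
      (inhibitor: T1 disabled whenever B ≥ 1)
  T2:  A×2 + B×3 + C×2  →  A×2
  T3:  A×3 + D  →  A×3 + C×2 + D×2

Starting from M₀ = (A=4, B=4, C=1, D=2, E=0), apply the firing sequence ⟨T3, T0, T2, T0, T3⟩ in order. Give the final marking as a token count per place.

step 1: fire T3:  (A=4, B=4, C=1, D=2, E=0) → (A=4, B=4, C=3, D=3, E=0)
step 2: fire T0:  (A=4, B=4, C=3, D=3, E=0) → (A=4, B=6, C=3, D=3, E=2)
step 3: fire T2:  (A=4, B=6, C=3, D=3, E=2) → (A=4, B=3, C=1, D=3, E=2)
step 4: fire T0:  (A=4, B=3, C=1, D=3, E=2) → (A=4, B=5, C=1, D=3, E=4)
step 5: fire T3:  (A=4, B=5, C=1, D=3, E=4) → (A=4, B=5, C=3, D=4, E=4)

(A=4, B=5, C=3, D=4, E=4)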